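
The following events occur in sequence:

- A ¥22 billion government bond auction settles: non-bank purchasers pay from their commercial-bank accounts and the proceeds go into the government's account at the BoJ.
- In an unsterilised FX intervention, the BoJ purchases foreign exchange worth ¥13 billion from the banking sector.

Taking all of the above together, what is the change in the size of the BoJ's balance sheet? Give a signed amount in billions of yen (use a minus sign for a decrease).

BoJ balance sheet:
  Assets:      Foreign assets +¥13B
  Liabilities: Bank reserves −¥9B, Government deposits +¥22B
Commercial banking system:
  Assets:      Reserves at CB −¥9B, Foreign assets −¥13B
  Liabilities: Checkable deposits −¥22B
Change in total BoJ assets = +¥13 billion.

+¥13 billion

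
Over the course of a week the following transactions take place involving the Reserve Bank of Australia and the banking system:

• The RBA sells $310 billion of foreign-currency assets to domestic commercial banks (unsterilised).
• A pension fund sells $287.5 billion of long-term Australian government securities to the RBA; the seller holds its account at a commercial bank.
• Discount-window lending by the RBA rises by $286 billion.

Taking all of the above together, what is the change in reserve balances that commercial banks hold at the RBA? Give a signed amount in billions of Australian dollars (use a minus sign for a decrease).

FX sale $310 billion: the buying banks pay out of their reserve balances → −$310B.
Asset purchase (from non-banks) $287.5 billion: the RBA pays by crediting reserve accounts → +$287.5B.
Discount-window loan $286 billion: the loan is credited to the bank's reserve account → +$286B.
Net: −310 + 287.5 + 286 = +$263.5 billion.

+$263.5 billion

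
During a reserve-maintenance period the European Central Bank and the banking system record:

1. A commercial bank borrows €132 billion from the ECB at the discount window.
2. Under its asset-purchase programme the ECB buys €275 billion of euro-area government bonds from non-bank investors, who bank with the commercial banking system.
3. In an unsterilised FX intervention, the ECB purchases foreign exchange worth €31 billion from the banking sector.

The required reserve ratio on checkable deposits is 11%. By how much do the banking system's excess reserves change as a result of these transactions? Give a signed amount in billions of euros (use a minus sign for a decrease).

+€407.75 billion

Discount-window loan €132 billion: reserves +€132B, deposits 0.
Asset purchase (from non-banks) €275 billion: reserves +€275B, deposits +€275B.
FX purchase €31 billion: reserves +€31B, deposits 0.
Totals: Δreserves = +€438B, Δdeposits = +€275B.
Δrequired reserves = 11% × +€275B = +€30.25B.
Δexcess reserves = Δreserves − Δrequired = +€438B − (+€30.25B) = +€407.75 billion.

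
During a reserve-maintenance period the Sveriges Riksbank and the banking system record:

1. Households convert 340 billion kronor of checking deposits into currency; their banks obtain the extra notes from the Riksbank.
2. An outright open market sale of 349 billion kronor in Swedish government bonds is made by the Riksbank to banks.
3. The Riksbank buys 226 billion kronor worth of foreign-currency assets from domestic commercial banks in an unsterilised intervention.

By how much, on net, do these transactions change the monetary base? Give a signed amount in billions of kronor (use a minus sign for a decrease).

-123 billion

Riksbank balance sheet:
  Assets:      Securities −349B, Foreign assets +226B
  Liabilities: Bank reserves −463B, Currency in circulation +340B
Commercial banking system:
  Assets:      Reserves at CB −463B, Securities +349B, Foreign assets −226B
  Liabilities: Checkable deposits −340B
Monetary base = currency + reserves: +340B + (−463B) = -123 billion.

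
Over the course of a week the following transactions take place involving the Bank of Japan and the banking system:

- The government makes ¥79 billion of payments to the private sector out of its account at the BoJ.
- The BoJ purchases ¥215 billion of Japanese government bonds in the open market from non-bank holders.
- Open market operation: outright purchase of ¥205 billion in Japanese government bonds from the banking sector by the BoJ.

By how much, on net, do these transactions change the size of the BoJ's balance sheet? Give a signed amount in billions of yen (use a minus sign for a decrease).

+¥420 billion

Government spending ¥79 billion: only the composition of liabilities changes → 0.
Asset purchase (from non-banks) ¥215 billion: a BoJ asset is acquired → +¥215B.
OMO purchase (from banks) ¥205 billion: a BoJ asset is acquired → +¥205B.
Net: 0 + 215 + 205 = +¥420 billion.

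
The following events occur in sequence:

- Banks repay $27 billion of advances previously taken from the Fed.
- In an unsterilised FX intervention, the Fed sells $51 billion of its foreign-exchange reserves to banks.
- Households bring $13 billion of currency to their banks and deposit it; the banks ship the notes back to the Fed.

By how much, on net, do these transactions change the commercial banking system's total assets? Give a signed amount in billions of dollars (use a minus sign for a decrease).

Fed balance sheet:
  Assets:      Loans to banks −$27B, Foreign assets −$51B
  Liabilities: Bank reserves −$65B, Currency in circulation −$13B
Commercial banking system:
  Assets:      Reserves at CB −$65B, Foreign assets +$51B
  Liabilities: Checkable deposits +$13B, Borrowings from CB −$27B
Change in total bank assets = -$14 billion.

-$14 billion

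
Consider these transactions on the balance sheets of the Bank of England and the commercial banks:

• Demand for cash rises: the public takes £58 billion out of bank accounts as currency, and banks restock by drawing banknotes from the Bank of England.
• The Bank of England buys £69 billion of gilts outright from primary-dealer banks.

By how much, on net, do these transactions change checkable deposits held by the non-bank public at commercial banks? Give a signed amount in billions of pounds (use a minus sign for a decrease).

Bank of England balance sheet:
  Assets:      Securities +£69B
  Liabilities: Bank reserves +£11B, Currency in circulation +£58B
Commercial banking system:
  Assets:      Reserves at CB +£11B, Securities −£69B
  Liabilities: Checkable deposits −£58B
So the change in checkable deposits held by the non-bank public at commercial banks is -£58 billion.

-£58 billion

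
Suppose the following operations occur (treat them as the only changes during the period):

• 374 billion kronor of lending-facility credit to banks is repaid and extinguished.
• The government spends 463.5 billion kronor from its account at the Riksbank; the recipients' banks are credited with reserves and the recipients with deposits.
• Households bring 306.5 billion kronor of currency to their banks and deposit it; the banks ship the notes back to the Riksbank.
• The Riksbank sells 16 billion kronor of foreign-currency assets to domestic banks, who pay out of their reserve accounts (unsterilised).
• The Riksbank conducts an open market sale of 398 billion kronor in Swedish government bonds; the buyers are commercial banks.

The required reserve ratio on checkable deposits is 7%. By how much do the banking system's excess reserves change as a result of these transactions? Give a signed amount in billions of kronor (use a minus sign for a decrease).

-71.9 billion

Discount-window repayment 374 billion kronor: reserves −374B, deposits 0.
Government spending 463.5 billion kronor: reserves +463.5B, deposits +463.5B.
Currency deposit 306.5 billion kronor: reserves +306.5B, deposits +306.5B.
FX sale 16 billion kronor: reserves −16B, deposits 0.
OMO sale (to banks) 398 billion kronor: reserves −398B, deposits 0.
Totals: Δreserves = −18B, Δdeposits = +770B.
Δrequired reserves = 7% × +770B = +53.9B.
Δexcess reserves = Δreserves − Δrequired = −18B − (+53.9B) = -71.9 billion.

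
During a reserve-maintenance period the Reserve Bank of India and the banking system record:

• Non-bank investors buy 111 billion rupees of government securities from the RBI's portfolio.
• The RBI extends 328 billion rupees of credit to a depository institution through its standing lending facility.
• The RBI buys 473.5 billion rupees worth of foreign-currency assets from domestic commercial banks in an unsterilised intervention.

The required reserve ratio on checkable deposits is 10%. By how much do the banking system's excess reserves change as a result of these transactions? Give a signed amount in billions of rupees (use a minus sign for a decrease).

Asset sale (to non-banks) 111 billion rupees: reserves −111B, deposits −111B.
Discount-window loan 328 billion rupees: reserves +328B, deposits 0.
FX purchase 473.5 billion rupees: reserves +473.5B, deposits 0.
Totals: Δreserves = +690.5B, Δdeposits = −111B.
Δrequired reserves = 10% × −111B = −11.1B.
Δexcess reserves = Δreserves − Δrequired = +690.5B − (−11.1B) = +701.6 billion.

+701.6 billion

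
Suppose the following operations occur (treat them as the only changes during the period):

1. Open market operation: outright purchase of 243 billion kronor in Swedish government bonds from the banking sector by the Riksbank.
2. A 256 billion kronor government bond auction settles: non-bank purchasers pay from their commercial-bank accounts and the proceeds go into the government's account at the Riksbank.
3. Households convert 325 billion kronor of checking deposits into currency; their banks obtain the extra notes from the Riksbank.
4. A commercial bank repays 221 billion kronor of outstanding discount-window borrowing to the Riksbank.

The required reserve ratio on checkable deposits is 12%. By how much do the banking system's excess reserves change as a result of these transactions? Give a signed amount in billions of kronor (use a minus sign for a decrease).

-489.28 billion

OMO purchase (from banks) 243 billion kronor: reserves +243B, deposits 0.
Government account inflow 256 billion kronor: reserves −256B, deposits −256B.
Currency withdrawal 325 billion kronor: reserves −325B, deposits −325B.
Discount-window repayment 221 billion kronor: reserves −221B, deposits 0.
Totals: Δreserves = −559B, Δdeposits = −581B.
Δrequired reserves = 12% × −581B = −69.72B.
Δexcess reserves = Δreserves − Δrequired = −559B − (−69.72B) = -489.28 billion.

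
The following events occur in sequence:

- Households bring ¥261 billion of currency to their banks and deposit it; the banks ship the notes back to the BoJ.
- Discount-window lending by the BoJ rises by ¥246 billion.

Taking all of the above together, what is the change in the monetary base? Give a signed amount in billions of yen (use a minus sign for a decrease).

+¥246 billion

BoJ balance sheet:
  Assets:      Loans to banks +¥246B
  Liabilities: Bank reserves +¥507B, Currency in circulation −¥261B
Monetary base = currency + reserves: −¥261B + (+¥507B) = +¥246 billion.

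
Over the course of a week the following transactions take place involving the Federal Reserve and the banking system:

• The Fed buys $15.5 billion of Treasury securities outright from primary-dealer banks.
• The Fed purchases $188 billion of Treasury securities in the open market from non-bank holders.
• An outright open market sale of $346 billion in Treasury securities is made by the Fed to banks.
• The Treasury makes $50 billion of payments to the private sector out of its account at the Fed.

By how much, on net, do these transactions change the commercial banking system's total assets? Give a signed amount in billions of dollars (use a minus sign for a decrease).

+$238 billion

Fed balance sheet:
  Assets:      Securities −$142.5B
  Liabilities: Bank reserves −$92.5B, Government deposits −$50B
Commercial banking system:
  Assets:      Reserves at CB −$92.5B, Securities +$330.5B
  Liabilities: Checkable deposits +$238B
Change in total bank assets = +$238 billion.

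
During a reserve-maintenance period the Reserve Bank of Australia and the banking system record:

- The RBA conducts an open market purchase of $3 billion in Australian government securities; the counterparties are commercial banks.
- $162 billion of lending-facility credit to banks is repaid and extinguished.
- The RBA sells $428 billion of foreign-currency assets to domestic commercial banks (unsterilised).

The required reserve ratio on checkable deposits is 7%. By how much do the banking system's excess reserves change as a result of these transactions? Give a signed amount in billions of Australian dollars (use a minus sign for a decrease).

-$587 billion

OMO purchase (from banks) $3 billion: reserves +$3B, deposits 0.
Discount-window repayment $162 billion: reserves −$162B, deposits 0.
FX sale $428 billion: reserves −$428B, deposits 0.
Totals: Δreserves = −$587B, Δdeposits = 0.
Δrequired reserves = 7% × 0 = 0.
Δexcess reserves = Δreserves − Δrequired = −$587B − (0) = -$587 billion.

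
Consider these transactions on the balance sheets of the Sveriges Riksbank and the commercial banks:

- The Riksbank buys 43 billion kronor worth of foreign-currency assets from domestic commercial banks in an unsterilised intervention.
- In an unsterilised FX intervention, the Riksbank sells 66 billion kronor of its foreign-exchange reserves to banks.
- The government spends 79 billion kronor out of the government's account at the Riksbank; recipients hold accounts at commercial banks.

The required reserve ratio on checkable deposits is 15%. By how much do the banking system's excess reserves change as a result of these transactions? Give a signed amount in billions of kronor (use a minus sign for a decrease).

+44.15 billion

FX purchase 43 billion kronor: reserves +43B, deposits 0.
FX sale 66 billion kronor: reserves −66B, deposits 0.
Government spending 79 billion kronor: reserves +79B, deposits +79B.
Totals: Δreserves = +56B, Δdeposits = +79B.
Δrequired reserves = 15% × +79B = +11.85B.
Δexcess reserves = Δreserves − Δrequired = +56B − (+11.85B) = +44.15 billion.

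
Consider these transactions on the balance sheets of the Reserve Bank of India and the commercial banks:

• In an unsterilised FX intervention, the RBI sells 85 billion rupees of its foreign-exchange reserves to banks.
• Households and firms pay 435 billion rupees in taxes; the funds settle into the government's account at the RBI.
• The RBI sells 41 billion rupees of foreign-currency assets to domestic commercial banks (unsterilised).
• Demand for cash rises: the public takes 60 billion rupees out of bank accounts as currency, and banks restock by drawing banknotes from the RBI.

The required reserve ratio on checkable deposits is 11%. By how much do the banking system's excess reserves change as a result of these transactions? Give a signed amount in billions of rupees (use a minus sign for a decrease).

FX sale 85 billion rupees: reserves −85B, deposits 0.
Government account inflow 435 billion rupees: reserves −435B, deposits −435B.
FX sale 41 billion rupees: reserves −41B, deposits 0.
Currency withdrawal 60 billion rupees: reserves −60B, deposits −60B.
Totals: Δreserves = −621B, Δdeposits = −495B.
Δrequired reserves = 11% × −495B = −54.45B.
Δexcess reserves = Δreserves − Δrequired = −621B − (−54.45B) = -566.55 billion.

-566.55 billion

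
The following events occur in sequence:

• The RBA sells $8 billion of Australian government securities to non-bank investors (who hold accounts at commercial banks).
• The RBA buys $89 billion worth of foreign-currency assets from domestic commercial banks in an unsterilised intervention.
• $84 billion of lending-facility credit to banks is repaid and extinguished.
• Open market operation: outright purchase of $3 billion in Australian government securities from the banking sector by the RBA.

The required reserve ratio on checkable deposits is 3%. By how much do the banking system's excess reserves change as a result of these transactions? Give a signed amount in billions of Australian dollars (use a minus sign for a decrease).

Asset sale (to non-banks) $8 billion: reserves −$8B, deposits −$8B.
FX purchase $89 billion: reserves +$89B, deposits 0.
Discount-window repayment $84 billion: reserves −$84B, deposits 0.
OMO purchase (from banks) $3 billion: reserves +$3B, deposits 0.
Totals: Δreserves = 0, Δdeposits = −$8B.
Δrequired reserves = 3% × −$8B = −$0.24B.
Δexcess reserves = Δreserves − Δrequired = 0 − (−$0.24B) = +$0.24 billion.

+$0.24 billion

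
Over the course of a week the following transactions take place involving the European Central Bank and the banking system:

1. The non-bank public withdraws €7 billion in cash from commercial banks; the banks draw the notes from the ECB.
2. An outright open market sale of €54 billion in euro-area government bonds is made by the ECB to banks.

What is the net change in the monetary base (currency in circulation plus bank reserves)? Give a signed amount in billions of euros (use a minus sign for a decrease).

-€54 billion

ECB balance sheet:
  Assets:      Securities −€54B
  Liabilities: Bank reserves −€61B, Currency in circulation +€7B
Commercial banking system:
  Assets:      Reserves at CB −€61B, Securities +€54B
  Liabilities: Checkable deposits −€7B
Monetary base = currency + reserves: +€7B + (−€61B) = -€54 billion.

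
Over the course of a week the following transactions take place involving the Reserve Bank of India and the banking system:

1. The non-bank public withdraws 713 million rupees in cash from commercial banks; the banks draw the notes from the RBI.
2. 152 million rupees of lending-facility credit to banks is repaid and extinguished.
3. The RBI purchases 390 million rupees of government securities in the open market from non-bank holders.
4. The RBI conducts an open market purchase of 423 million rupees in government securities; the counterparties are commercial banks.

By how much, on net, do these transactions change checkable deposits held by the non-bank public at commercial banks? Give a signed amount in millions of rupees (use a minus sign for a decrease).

RBI balance sheet:
  Assets:      Securities +813M, Loans to banks −152M
  Liabilities: Bank reserves −52M, Currency in circulation +713M
Commercial banking system:
  Assets:      Reserves at CB −52M, Securities −423M
  Liabilities: Checkable deposits −323M, Borrowings from CB −152M
So the change in checkable deposits held by the non-bank public at commercial banks is -323 million.

-323 million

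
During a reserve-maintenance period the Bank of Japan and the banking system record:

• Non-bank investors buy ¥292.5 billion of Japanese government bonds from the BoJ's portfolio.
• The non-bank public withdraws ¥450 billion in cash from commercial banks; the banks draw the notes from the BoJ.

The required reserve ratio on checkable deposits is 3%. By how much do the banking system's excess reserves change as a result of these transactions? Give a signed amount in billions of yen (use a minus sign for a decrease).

Asset sale (to non-banks) ¥292.5 billion: reserves −¥292.5B, deposits −¥292.5B.
Currency withdrawal ¥450 billion: reserves −¥450B, deposits −¥450B.
Totals: Δreserves = −¥742.5B, Δdeposits = −¥742.5B.
Δrequired reserves = 3% × −¥742.5B = −¥22.275B.
Δexcess reserves = Δreserves − Δrequired = −¥742.5B − (−¥22.275B) = -¥720.225 billion.

-¥720.225 billion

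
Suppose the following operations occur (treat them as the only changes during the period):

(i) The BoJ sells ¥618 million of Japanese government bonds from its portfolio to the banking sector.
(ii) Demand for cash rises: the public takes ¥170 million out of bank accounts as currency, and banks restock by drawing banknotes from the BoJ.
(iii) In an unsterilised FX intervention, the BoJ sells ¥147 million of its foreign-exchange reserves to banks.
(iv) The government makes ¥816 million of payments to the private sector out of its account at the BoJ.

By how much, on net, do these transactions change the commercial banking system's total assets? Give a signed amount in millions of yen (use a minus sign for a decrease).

+¥646 million

OMO sale (to banks) ¥618 million: just an asset swap on bank balance sheets → 0.
Currency withdrawal ¥170 million: bank balance sheets shrink → −¥170M.
FX sale ¥147 million: just an asset swap on bank balance sheets → 0.
Government spending ¥816 million: bank balance sheets expand → +¥816M.
Net: 0 − 170 + 0 + 816 = +¥646 million.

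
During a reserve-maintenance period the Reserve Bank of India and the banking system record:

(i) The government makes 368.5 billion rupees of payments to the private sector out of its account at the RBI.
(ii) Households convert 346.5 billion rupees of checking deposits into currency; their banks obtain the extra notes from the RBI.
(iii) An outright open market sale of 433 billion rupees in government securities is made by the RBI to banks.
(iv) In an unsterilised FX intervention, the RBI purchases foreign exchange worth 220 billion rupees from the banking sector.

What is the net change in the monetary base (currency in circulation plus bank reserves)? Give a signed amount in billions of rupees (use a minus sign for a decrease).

Government spending 368.5 billion rupees: a non-base liability converts back to reserves → +368.5B.
Currency withdrawal 346.5 billion rupees: just a shift between currency and reserves — both are base money → 0.
OMO sale (to banks) 433 billion rupees: RBI balance sheet contracts → −433B.
FX purchase 220 billion rupees: RBI balance sheet expands → +220B.
Net: 368.5 + 0 − 433 + 220 = +155.5 billion.

+155.5 billion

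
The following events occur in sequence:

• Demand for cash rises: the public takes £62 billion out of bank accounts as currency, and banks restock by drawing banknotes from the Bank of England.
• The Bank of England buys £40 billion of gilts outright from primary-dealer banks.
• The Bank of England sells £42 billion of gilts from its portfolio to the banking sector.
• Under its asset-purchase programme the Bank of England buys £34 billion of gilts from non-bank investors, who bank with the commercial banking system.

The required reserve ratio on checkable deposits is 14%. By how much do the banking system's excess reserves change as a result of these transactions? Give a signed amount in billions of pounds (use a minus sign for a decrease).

-£26.08 billion

Currency withdrawal £62 billion: reserves −£62B, deposits −£62B.
OMO purchase (from banks) £40 billion: reserves +£40B, deposits 0.
OMO sale (to banks) £42 billion: reserves −£42B, deposits 0.
Asset purchase (from non-banks) £34 billion: reserves +£34B, deposits +£34B.
Totals: Δreserves = −£30B, Δdeposits = −£28B.
Δrequired reserves = 14% × −£28B = −£3.92B.
Δexcess reserves = Δreserves − Δrequired = −£30B − (−£3.92B) = -£26.08 billion.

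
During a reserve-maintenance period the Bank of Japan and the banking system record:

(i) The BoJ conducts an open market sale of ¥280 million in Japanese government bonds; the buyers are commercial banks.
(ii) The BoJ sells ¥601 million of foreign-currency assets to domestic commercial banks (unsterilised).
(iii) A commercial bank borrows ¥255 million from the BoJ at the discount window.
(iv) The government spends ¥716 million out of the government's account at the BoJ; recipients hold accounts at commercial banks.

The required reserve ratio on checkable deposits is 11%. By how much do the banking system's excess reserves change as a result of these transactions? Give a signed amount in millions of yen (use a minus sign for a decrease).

OMO sale (to banks) ¥280 million: reserves −¥280M, deposits 0.
FX sale ¥601 million: reserves −¥601M, deposits 0.
Discount-window loan ¥255 million: reserves +¥255M, deposits 0.
Government spending ¥716 million: reserves +¥716M, deposits +¥716M.
Totals: Δreserves = +¥90M, Δdeposits = +¥716M.
Δrequired reserves = 11% × +¥716M = +¥78.76M.
Δexcess reserves = Δreserves − Δrequired = +¥90M − (+¥78.76M) = +¥11.24 million.

+¥11.24 million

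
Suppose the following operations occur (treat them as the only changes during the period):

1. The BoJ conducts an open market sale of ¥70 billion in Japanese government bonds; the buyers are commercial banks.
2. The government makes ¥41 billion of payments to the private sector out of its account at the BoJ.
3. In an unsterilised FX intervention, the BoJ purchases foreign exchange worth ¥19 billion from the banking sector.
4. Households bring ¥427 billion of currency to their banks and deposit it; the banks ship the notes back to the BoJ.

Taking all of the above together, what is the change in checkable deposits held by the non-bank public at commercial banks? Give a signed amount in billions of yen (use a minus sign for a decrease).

+¥468 billion

OMO sale (to banks) ¥70 billion: the counterparty is a bank, so public deposits are unchanged → 0.
Government spending ¥41 billion: non-bank counterparties' bank balances rise → +¥41B.
FX purchase ¥19 billion: the counterparty is a bank, so public deposits are unchanged → 0.
Currency deposit ¥427 billion: non-bank counterparties' bank balances rise → +¥427B.
Net: 0 + 41 + 0 + 427 = +¥468 billion.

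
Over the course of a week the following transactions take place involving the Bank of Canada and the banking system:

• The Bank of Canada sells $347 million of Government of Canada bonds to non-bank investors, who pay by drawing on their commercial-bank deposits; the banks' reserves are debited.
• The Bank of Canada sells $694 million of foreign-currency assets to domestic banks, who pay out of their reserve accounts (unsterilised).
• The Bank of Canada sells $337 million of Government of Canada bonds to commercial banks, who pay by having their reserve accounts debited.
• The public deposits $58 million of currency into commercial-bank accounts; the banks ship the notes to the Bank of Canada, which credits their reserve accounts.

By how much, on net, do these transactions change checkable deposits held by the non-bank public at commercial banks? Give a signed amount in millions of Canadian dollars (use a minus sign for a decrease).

-$289 million

Asset sale (to non-banks) $347 million: non-bank counterparties' bank balances fall → −$347M.
FX sale $694 million: the counterparty is a bank, so public deposits are unchanged → 0.
OMO sale (to banks) $337 million: the counterparty is a bank, so public deposits are unchanged → 0.
Currency deposit $58 million: non-bank counterparties' bank balances rise → +$58M.
Net: −347 + 0 + 0 + 58 = -$289 million.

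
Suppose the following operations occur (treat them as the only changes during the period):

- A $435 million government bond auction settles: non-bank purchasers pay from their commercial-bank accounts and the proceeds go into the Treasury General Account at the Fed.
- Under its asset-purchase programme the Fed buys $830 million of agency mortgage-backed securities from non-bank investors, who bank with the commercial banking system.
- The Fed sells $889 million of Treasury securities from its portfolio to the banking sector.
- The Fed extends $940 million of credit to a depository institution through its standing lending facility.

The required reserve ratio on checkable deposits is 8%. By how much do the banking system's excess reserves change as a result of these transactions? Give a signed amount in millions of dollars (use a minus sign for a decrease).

+$414.4 million

Government account inflow $435 million: reserves −$435M, deposits −$435M.
Asset purchase (from non-banks) $830 million: reserves +$830M, deposits +$830M.
OMO sale (to banks) $889 million: reserves −$889M, deposits 0.
Discount-window loan $940 million: reserves +$940M, deposits 0.
Totals: Δreserves = +$446M, Δdeposits = +$395M.
Δrequired reserves = 8% × +$395M = +$31.6M.
Δexcess reserves = Δreserves − Δrequired = +$446M − (+$31.6M) = +$414.4 million.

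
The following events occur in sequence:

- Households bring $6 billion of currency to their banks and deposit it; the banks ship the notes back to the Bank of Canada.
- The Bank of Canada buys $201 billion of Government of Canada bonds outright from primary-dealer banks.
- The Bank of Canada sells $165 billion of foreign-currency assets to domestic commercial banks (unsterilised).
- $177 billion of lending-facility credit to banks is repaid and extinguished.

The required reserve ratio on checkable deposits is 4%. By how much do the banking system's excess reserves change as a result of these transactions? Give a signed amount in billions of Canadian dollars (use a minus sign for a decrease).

Currency deposit $6 billion: reserves +$6B, deposits +$6B.
OMO purchase (from banks) $201 billion: reserves +$201B, deposits 0.
FX sale $165 billion: reserves −$165B, deposits 0.
Discount-window repayment $177 billion: reserves −$177B, deposits 0.
Totals: Δreserves = −$135B, Δdeposits = +$6B.
Δrequired reserves = 4% × +$6B = +$0.24B.
Δexcess reserves = Δreserves − Δrequired = −$135B − (+$0.24B) = -$135.24 billion.

-$135.24 billion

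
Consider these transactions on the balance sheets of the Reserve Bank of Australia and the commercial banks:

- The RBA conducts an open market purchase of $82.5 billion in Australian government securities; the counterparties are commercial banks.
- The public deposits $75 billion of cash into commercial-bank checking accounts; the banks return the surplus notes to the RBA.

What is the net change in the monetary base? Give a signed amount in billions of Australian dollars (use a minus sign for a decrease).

OMO purchase (from banks) $82.5 billion: RBA balance sheet expands → +$82.5B.
Currency deposit $75 billion: just a shift between currency and reserves — both are base money → 0.
Net: 82.5 + 0 = +$82.5 billion.

+$82.5 billion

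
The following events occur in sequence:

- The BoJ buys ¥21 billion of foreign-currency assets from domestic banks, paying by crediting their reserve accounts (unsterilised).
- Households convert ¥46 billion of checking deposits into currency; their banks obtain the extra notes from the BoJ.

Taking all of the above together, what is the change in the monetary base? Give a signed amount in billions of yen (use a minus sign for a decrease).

BoJ balance sheet:
  Assets:      Foreign assets +¥21B
  Liabilities: Bank reserves −¥25B, Currency in circulation +¥46B
Monetary base = currency + reserves: +¥46B + (−¥25B) = +¥21 billion.

+¥21 billion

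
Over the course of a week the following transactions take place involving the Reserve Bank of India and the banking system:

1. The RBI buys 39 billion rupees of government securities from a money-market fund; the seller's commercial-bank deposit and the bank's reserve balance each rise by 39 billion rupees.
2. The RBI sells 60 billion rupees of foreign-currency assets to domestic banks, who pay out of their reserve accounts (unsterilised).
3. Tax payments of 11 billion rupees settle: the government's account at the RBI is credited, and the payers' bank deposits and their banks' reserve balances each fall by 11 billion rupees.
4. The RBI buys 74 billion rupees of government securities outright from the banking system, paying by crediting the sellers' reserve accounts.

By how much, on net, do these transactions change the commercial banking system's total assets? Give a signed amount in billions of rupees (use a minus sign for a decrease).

+28 billion

RBI balance sheet:
  Assets:      Securities +113B, Foreign assets −60B
  Liabilities: Bank reserves +42B, Government deposits +11B
Commercial banking system:
  Assets:      Reserves at CB +42B, Securities −74B, Foreign assets +60B
  Liabilities: Checkable deposits +28B
Change in total bank assets = +28 billion.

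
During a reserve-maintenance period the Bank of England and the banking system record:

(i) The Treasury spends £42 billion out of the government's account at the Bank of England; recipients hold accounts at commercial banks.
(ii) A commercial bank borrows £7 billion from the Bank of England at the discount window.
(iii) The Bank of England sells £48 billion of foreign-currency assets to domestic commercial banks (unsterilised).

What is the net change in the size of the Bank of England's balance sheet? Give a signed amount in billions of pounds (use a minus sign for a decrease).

-£41 billion

Bank of England balance sheet:
  Assets:      Loans to banks +£7B, Foreign assets −£48B
  Liabilities: Bank reserves +£1B, Government deposits −£42B
Commercial banking system:
  Assets:      Reserves at CB +£1B, Foreign assets +£48B
  Liabilities: Checkable deposits +£42B, Borrowings from CB +£7B
Change in total Bank of England assets = -£41 billion.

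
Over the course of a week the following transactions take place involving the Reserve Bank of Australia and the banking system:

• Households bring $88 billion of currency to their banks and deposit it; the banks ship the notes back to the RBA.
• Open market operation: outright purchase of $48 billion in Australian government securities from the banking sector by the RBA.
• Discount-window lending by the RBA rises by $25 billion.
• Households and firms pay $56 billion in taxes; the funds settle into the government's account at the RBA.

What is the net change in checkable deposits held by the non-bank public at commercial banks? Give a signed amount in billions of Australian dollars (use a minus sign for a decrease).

+$32 billion

RBA balance sheet:
  Assets:      Securities +$48B, Loans to banks +$25B
  Liabilities: Bank reserves +$105B, Currency in circulation −$88B, Government deposits +$56B
Commercial banking system:
  Assets:      Reserves at CB +$105B, Securities −$48B
  Liabilities: Checkable deposits +$32B, Borrowings from CB +$25B
So the change in checkable deposits held by the non-bank public at commercial banks is +$32 billion.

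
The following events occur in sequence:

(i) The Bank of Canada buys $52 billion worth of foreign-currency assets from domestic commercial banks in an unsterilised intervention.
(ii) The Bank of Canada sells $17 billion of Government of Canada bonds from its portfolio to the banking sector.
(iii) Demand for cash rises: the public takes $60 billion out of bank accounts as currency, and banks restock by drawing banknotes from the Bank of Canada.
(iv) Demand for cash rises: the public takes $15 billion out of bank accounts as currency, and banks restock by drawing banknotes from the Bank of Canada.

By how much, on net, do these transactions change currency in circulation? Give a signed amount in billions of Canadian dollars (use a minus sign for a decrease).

+$75 billion

FX purchase $52 billion: no currency enters or leaves circulation → 0.
OMO sale (to banks) $17 billion: no currency enters or leaves circulation → 0.
Currency withdrawal $60 billion: notes leave the central bank → +$60B.
Currency withdrawal $15 billion: notes leave the central bank → +$15B.
Net: 0 + 0 + 60 + 15 = +$75 billion.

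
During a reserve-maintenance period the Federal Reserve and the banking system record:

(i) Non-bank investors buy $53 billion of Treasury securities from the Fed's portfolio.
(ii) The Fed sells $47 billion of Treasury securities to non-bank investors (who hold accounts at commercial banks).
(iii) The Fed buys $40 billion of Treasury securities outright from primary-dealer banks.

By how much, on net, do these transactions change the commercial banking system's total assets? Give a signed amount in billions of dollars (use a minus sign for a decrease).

Asset sale (to non-banks) $53 billion: bank balance sheets shrink → −$53B.
Asset sale (to non-banks) $47 billion: bank balance sheets shrink → −$47B.
OMO purchase (from banks) $40 billion: just an asset swap on bank balance sheets → 0.
Net: −53 − 47 + 0 = -$100 billion.

-$100 billion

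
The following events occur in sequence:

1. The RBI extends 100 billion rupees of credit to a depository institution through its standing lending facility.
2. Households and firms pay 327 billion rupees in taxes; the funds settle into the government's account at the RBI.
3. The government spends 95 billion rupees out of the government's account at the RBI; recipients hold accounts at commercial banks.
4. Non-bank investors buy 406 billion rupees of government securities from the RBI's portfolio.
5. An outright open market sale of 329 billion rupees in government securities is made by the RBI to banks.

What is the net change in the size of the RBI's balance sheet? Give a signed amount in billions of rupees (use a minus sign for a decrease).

-635 billion

Discount-window loan 100 billion rupees: an RBI asset is acquired → +100B.
Government account inflow 327 billion rupees: only the composition of liabilities changes → 0.
Government spending 95 billion rupees: only the composition of liabilities changes → 0.
Asset sale (to non-banks) 406 billion rupees: an RBI asset is shed → −406B.
OMO sale (to banks) 329 billion rupees: an RBI asset is shed → −329B.
Net: 100 + 0 + 0 − 406 − 329 = -635 billion.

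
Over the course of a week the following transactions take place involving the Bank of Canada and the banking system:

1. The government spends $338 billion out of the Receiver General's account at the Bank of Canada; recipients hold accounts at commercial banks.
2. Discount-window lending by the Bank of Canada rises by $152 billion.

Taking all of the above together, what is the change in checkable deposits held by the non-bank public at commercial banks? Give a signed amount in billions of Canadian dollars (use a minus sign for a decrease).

+$338 billion

Government spending $338 billion: non-bank counterparties' bank balances rise → +$338B.
Discount-window loan $152 billion: the counterparty is a bank, so public deposits are unchanged → 0.
Net: 338 + 0 = +$338 billion.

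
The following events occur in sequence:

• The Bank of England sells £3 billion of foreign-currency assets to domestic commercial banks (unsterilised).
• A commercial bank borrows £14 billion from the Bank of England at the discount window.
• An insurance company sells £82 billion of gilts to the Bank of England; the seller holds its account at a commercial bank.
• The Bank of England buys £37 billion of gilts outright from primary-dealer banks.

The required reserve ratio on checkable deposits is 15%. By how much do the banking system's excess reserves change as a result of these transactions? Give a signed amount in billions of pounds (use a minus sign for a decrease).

FX sale £3 billion: reserves −£3B, deposits 0.
Discount-window loan £14 billion: reserves +£14B, deposits 0.
Asset purchase (from non-banks) £82 billion: reserves +£82B, deposits +£82B.
OMO purchase (from banks) £37 billion: reserves +£37B, deposits 0.
Totals: Δreserves = +£130B, Δdeposits = +£82B.
Δrequired reserves = 15% × +£82B = +£12.3B.
Δexcess reserves = Δreserves − Δrequired = +£130B − (+£12.3B) = +£117.7 billion.

+£117.7 billion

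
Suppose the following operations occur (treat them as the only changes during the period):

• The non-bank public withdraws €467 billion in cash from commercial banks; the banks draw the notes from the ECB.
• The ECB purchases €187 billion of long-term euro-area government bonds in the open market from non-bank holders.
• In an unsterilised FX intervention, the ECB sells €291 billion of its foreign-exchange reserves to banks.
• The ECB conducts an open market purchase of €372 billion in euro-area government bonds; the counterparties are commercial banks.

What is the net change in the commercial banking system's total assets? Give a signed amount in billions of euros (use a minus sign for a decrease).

Currency withdrawal €467 billion: bank balance sheets shrink → −€467B.
Asset purchase (from non-banks) €187 billion: bank balance sheets expand → +€187B.
FX sale €291 billion: just an asset swap on bank balance sheets → 0.
OMO purchase (from banks) €372 billion: just an asset swap on bank balance sheets → 0.
Net: −467 + 187 + 0 + 0 = -€280 billion.

-€280 billion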